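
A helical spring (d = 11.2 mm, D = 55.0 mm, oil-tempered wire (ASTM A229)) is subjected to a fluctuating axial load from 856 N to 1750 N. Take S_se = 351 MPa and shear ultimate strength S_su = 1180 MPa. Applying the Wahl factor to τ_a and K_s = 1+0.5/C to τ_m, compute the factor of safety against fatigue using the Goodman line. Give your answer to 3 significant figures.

C = D/d = 55.0/11.2 = 4.9107; K_W = (4C−1)/(4C−4)+0.615/C = 1.3170; K_s = 1+0.5/C = 1.1018
F_a = (F_max−F_min)/2 = 447 N; F_m = (F_max+F_min)/2 = 1303 N
τ_a = K_W·8F_aD/(πd³) = 1.3170 × 44.561 = 58.688 MPa
τ_m = K_s·8F_mD/(πd³) = 1.1018 × 129.9 = 143.12 MPa
Goodman: 1/n_f = τ_a/S_se + τ_m/S_su = 58.688/351 + 143.12/1180 = 0.16720 + 0.12129 = 0.28849
n_f = 1/0.28849 = 3.466

3.47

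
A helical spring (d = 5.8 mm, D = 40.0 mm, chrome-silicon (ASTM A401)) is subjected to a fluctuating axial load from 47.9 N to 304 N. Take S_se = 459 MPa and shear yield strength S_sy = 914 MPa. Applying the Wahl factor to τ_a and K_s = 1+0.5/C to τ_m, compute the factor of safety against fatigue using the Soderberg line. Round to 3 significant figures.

3.51

C = D/d = 40.0/5.8 = 6.8966; K_W = (4C−1)/(4C−4)+0.615/C = 1.2164; K_s = 1+0.5/C = 1.0725
F_a = (F_max−F_min)/2 = 128.05 N; F_m = (F_max+F_min)/2 = 175.95 N
τ_a = K_W·8F_aD/(πd³) = 1.2164 × 66.849 = 81.313 MPa
τ_m = K_s·8F_mD/(πd³) = 1.0725 × 91.856 = 98.515 MPa
Soderberg: 1/n_f = τ_a/S_se + τ_m/S_sy = 81.313/459 + 98.515/914 = 0.17715 + 0.10778 = 0.28494
n_f = 1/0.28494 = 3.51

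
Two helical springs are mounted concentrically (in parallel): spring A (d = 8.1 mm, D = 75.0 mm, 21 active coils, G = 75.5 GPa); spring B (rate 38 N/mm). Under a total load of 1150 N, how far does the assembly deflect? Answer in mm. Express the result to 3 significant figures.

k_A = Gd⁴/(8D³N_a) = (75.5×10³)(8.1⁴)/(8·75.0³·21) = 4.5856 N/mm
Parallel: k_eq = 4.5856 + 38 = 42.586 N/mm
δ = F/k_eq = 1150/42.586 = 27.004 mm

27.0 mm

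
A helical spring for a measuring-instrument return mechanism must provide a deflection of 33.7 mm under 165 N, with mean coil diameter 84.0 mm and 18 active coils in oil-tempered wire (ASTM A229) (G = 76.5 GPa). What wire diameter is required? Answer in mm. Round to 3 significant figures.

Required rate k = F/δ = 165/33.7 = 4.8961 N/mm
d = (8D³N_a·k / G)^(1/4) = (8·84.0³·18·4.8961 / (76.5×10³))^0.25
  = (5462.5)^0.25 = 8.5970 mm

8.60 mm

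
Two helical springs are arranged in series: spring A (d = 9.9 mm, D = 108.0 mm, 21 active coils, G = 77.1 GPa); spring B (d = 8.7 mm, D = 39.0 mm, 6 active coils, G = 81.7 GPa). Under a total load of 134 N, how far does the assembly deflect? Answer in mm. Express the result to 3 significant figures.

k_A = Gd⁴/(8D³N_a) = (77.1×10³)(9.9⁴)/(8·108.0³·21) = 3.4996 N/mm
k_B = Gd⁴/(8D³N_a) = (81.7×10³)(8.7⁴)/(8·39.0³·6) = 164.39 N/mm
Series: 1/k_eq = 1/3.4996 + 1/164.39 = 0.29183; k_eq = 3.4266 N/mm
δ = F/k_eq = 134/3.4266 = 39.106 mm

39.1 mm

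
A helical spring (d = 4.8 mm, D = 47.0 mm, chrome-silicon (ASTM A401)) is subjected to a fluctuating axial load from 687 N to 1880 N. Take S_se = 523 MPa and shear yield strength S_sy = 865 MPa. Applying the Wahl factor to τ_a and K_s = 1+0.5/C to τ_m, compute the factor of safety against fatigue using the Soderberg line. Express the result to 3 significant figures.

0.322

C = D/d = 47.0/4.8 = 9.7917; K_W = (4C−1)/(4C−4)+0.615/C = 1.1481; K_s = 1+0.5/C = 1.0511
F_a = (F_max−F_min)/2 = 596.5 N; F_m = (F_max+F_min)/2 = 1283.5 N
τ_a = K_W·8F_aD/(πd³) = 1.1481 × 645.54 = 741.16 MPa
τ_m = K_s·8F_mD/(πd³) = 1.0511 × 1389 = 1460 MPa
Soderberg: 1/n_f = τ_a/S_se + τ_m/S_sy = 741.16/523 + 1460/865 = 1.41713 + 1.68781 = 3.1049
n_f = 1/3.1049 = 0.3221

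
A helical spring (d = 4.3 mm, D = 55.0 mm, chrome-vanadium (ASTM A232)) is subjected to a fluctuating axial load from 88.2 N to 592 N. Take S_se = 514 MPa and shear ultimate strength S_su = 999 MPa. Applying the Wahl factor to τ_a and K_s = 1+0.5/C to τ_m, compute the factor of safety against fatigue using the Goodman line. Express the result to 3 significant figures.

C = D/d = 55.0/4.3 = 12.7907; K_W = (4C−1)/(4C−4)+0.615/C = 1.1117; K_s = 1+0.5/C = 1.0391
F_a = (F_max−F_min)/2 = 251.9 N; F_m = (F_max+F_min)/2 = 340.1 N
τ_a = K_W·8F_aD/(πd³) = 1.1117 × 443.74 = 493.3 MPa
τ_m = K_s·8F_mD/(πd³) = 1.0391 × 599.11 = 622.53 MPa
Goodman: 1/n_f = τ_a/S_se + τ_m/S_su = 493.3/514 + 622.53/999 = 0.95972 + 0.62315 = 1.5829
n_f = 1/1.5829 = 0.6318

0.632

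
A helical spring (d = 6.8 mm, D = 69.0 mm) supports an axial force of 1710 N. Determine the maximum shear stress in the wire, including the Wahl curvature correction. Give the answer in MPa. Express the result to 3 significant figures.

1090 MPa

Spring index C = D/d = 69.0/6.8 = 10.1471
K_W = (4C−1)/(4C−4) + 0.615/C = 39.588/36.588 + 0.0606 = 1.1426
τ₀ = 8FD/(πd³) = 8·1710·69.0/(π·6.8³) = 943920/987.82 = 955.56 MPa
τ_max = K·τ₀ = 1.1426 × 955.56 = 1091.8 MPa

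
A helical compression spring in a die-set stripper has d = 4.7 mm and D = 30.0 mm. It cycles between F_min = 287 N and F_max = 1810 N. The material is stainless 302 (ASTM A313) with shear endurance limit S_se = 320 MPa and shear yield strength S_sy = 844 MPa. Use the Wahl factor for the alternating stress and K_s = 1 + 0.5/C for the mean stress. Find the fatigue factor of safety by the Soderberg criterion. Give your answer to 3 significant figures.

0.318

C = D/d = 30.0/4.7 = 6.3830; K_W = (4C−1)/(4C−4)+0.615/C = 1.2357; K_s = 1+0.5/C = 1.0783
F_a = (F_max−F_min)/2 = 761.5 N; F_m = (F_max+F_min)/2 = 1048.5 N
τ_a = K_W·8F_aD/(πd³) = 1.2357 × 560.32 = 692.38 MPa
τ_m = K_s·8F_mD/(πd³) = 1.0783 × 771.5 = 831.93 MPa
Soderberg: 1/n_f = τ_a/S_se + τ_m/S_sy = 692.38/320 + 831.93/844 = 2.16368 + 0.98570 = 3.1494
n_f = 1/3.1494 = 0.3175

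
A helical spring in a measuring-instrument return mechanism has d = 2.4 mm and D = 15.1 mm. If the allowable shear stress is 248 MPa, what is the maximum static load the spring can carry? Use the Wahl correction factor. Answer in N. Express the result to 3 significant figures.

71.9 N

C = D/d = 15.1/2.4 = 6.2917
K_W = (4C−1)/(4C−4) + 0.615/C = 24.167/21.167 + 0.0977 = 1.2395
τ_max = K·8FD/(πd³) → F_max = τ_allow·πd³/(8DK)
F_max = 248·π·2.4³/(8·15.1·1.2395) = 10770/149.73 = 71.933 N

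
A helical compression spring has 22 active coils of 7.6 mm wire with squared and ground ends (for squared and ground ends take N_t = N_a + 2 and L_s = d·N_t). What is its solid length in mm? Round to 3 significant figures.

182 mm

squared and ground ends: N_t = N_a + 2 = 22 + 2 = 24
L_s = d·N_t = 7.6 × 24 = 182.4 mm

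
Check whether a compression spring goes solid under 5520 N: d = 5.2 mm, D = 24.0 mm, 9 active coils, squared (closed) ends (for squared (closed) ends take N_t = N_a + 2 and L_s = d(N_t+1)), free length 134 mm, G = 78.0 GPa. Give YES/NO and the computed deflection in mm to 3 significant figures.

YES, δ = 96.3 mm

k = Gd⁴/(8D³N_a) = (78.0×10³)(5.2⁴)/(8·24.0³·9) = 57.298 N/mm
N_t = 11; L_s = 5.2·12 = 62.4 mm; δ_solid = L₀ − L_s = 134 − 62.4 = 71.6 mm
δ = F/k = 5520/57.298 = 96.338 mm
δ ≥ δ_solid → spring goes solid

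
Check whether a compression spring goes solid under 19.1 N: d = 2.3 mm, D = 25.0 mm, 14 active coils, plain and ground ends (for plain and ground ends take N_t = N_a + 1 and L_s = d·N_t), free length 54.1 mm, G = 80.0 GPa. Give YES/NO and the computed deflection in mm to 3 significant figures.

NO, δ = 14.9 mm

k = Gd⁴/(8D³N_a) = (80.0×10³)(2.3⁴)/(8·25.0³·14) = 1.2793 N/mm
N_t = 15; L_s = 2.3·15 = 34.5 mm; δ_solid = L₀ − L_s = 54.1 − 34.5 = 19.6 mm
δ = F/k = 19.1/1.2793 = 14.93 mm
δ < δ_solid → spring does not go solid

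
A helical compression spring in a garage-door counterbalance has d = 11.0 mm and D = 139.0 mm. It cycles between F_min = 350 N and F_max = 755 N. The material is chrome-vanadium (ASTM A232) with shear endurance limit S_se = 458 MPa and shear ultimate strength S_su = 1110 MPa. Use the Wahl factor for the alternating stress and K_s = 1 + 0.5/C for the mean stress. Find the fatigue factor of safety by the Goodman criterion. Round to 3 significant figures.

C = D/d = 139.0/11.0 = 12.6364; K_W = (4C−1)/(4C−4)+0.615/C = 1.1131; K_s = 1+0.5/C = 1.0396
F_a = (F_max−F_min)/2 = 202.5 N; F_m = (F_max+F_min)/2 = 552.5 N
τ_a = K_W·8F_aD/(πd³) = 1.1131 × 53.852 = 59.944 MPa
τ_m = K_s·8F_mD/(πd³) = 1.0396 × 146.93 = 152.74 MPa
Goodman: 1/n_f = τ_a/S_se + τ_m/S_su = 59.944/458 + 152.74/1110 = 0.13088 + 0.13761 = 0.26849
n_f = 1/0.26849 = 3.725

3.72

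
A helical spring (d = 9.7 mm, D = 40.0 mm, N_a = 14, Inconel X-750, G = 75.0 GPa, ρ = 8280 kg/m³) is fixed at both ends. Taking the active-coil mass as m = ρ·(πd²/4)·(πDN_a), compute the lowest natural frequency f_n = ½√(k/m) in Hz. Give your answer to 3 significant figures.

k = Gd⁴/(8D³N_a) = (75.0×10³)(9.7⁴)/(8·40.0³·14) = 92.63 N/mm = 92630 N/m
Wire length L = πDN_a = π·40.0·14 = 1759.3 mm
m = ρ·(πd²/4)·L = 8280 × 73.898×10⁻⁶ m² × 1.7593 m = 1.0765 kg
f_n = ½√(k/m) = 0.5·√(92630/1.0765) = 0.5·√(86050) = 146.67 Hz

147 Hz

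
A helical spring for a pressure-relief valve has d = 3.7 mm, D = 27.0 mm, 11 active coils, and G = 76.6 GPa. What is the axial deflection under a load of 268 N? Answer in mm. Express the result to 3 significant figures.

k = Gd⁴/(8D³N_a) = (76.6×10³)(3.7⁴)/(8·27.0³·11) = 8.2882 N/mm
δ = F/k = 268 / 8.2882 = 32.335 mm

32.3 mm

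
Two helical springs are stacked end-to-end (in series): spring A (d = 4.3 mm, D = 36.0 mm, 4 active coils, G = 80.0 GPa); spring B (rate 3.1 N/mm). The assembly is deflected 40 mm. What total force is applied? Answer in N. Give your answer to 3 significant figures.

k_A = Gd⁴/(8D³N_a) = (80.0×10³)(4.3⁴)/(8·36.0³·4) = 18.319 N/mm
Series: 1/k_eq = 1/18.319 + 1/3.1 = 0.37717; k_eq = 2.6513 N/mm
F = k_eq·δ = 2.6513·40 = 106.05 N

106 N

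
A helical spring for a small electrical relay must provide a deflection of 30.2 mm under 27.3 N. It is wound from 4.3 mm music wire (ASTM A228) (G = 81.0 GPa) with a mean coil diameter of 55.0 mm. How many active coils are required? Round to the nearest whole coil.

Required rate k = F/δ = 27.3/30.2 = 0.90397 N/mm
N_a = Gd⁴/(8D³k) = (81.0×10³ × 4.3⁴)/(8 × 55.0³ × 0.90397)
    = 2.76923e+07 / 1.20319e+06 = 23.02 → 23 coils

23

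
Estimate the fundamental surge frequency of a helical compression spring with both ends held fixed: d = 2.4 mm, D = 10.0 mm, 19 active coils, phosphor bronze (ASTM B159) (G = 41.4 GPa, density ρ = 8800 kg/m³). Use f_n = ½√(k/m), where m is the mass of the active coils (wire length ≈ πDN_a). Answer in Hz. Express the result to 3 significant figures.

k = Gd⁴/(8D³N_a) = (41.4×10³)(2.4⁴)/(8·10.0³·19) = 9.0365 N/mm = 9036.5 N/m
Wire length L = πDN_a = π·10.0·19 = 596.9 mm
m = ρ·(πd²/4)·L = 8800 × 4.5239×10⁻⁶ m² × 0.5969 m = 0.023763 kg
f_n = ½√(k/m) = 0.5·√(9036.5/0.023763) = 0.5·√(3.8028e+05) = 308.33 Hz

308 Hz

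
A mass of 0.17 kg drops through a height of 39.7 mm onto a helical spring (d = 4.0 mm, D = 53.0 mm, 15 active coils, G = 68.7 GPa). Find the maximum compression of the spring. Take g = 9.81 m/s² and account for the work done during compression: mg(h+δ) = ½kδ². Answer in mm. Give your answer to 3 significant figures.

13.4 mm

k = Gd⁴/(8D³N_a) = (68.7×10³)(4.0⁴)/(8·53.0³·15) = 0.98444 N/mm
W = mg = 0.17 × 9.81 = 1.6677 N
½kδ² − Wδ − Wh = 0 → δ = (W + √(W² + 2kWh))/k
δ = (1.6677 + √(2.7812 + 130.355))/0.98444 = (1.6677 + 11.538)/0.98444 = 13.415 mm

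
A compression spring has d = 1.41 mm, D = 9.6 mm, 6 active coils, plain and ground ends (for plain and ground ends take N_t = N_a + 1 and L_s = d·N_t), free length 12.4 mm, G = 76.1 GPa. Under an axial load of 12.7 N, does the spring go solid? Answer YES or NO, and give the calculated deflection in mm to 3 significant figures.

NO, δ = 1.79 mm

k = Gd⁴/(8D³N_a) = (76.1×10³)(1.41⁴)/(8·9.6³·6) = 7.0828 N/mm
N_t = 7; L_s = 1.41·7 = 9.87 mm; δ_solid = L₀ − L_s = 12.4 − 9.87 = 2.53 mm
δ = F/k = 12.7/7.0828 = 1.7931 mm
δ < δ_solid → spring does not go solid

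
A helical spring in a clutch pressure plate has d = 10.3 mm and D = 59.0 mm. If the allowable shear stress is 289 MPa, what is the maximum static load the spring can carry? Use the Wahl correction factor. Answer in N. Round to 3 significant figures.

C = D/d = 59.0/10.3 = 5.7282
K_W = (4C−1)/(4C−4) + 0.615/C = 21.913/18.913 + 0.1074 = 1.2660
τ_max = K·8FD/(πd³) → F_max = τ_allow·πd³/(8DK)
F_max = 289·π·10.3³/(8·59.0·1.2660) = 9.9211e+05/597.55 = 1660.3 N

1660 N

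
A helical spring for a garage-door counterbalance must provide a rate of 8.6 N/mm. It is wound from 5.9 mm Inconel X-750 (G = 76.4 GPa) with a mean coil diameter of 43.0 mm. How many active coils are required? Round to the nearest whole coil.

N_a = Gd⁴/(8D³k) = (76.4×10³ × 5.9⁴)/(8 × 43.0³ × 8.6)
    = 9.25766e+07 / 5.47008e+06 = 16.92 → 17 coils

17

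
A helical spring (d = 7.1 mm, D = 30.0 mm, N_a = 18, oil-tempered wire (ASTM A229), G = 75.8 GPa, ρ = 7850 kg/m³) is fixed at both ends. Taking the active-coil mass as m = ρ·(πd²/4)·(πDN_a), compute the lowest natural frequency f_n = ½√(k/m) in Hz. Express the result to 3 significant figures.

153 Hz

k = Gd⁴/(8D³N_a) = (75.8×10³)(7.1⁴)/(8·30.0³·18) = 49.542 N/mm = 49542 N/m
Wire length L = πDN_a = π·30.0·18 = 1696.5 mm
m = ρ·(πd²/4)·L = 7850 × 39.592×10⁻⁶ m² × 1.6965 m = 0.52725 kg
f_n = ½√(k/m) = 0.5·√(49542/0.52725) = 0.5·√(93963) = 153.27 Hz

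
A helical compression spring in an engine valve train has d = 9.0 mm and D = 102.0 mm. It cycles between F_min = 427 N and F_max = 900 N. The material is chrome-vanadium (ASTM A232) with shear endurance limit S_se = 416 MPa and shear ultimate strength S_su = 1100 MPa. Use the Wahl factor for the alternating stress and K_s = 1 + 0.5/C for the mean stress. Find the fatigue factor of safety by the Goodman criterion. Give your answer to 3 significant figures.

2.21

C = D/d = 102.0/9.0 = 11.3333; K_W = (4C−1)/(4C−4)+0.615/C = 1.1268; K_s = 1+0.5/C = 1.0441
F_a = (F_max−F_min)/2 = 236.5 N; F_m = (F_max+F_min)/2 = 663.5 N
τ_a = K_W·8F_aD/(πd³) = 1.1268 × 84.264 = 94.953 MPa
τ_m = K_s·8F_mD/(πd³) = 1.0441 × 236.4 = 246.83 MPa
Goodman: 1/n_f = τ_a/S_se + τ_m/S_su = 94.953/416 + 246.83/1100 = 0.22825 + 0.22439 = 0.45265
n_f = 1/0.45265 = 2.209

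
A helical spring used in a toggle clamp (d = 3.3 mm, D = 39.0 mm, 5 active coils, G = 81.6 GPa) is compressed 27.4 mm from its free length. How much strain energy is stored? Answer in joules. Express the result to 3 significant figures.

k = Gd⁴/(8D³N_a) = (81.6×10³)(3.3⁴)/(8·39.0³·5) = 4.0784 N/mm
U = ½kδ² = 0.5 × 4.0784 × 27.4² = 1531 N·mm = 1.531 J

1.53 J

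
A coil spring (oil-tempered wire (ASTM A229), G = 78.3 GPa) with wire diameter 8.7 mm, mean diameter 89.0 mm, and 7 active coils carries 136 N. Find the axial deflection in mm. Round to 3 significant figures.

k = Gd⁴/(8D³N_a) = (78.3×10³)(8.7⁴)/(8·89.0³·7) = 11.363 N/mm
δ = F/k = 136 / 11.363 = 11.969 mm

12.0 mm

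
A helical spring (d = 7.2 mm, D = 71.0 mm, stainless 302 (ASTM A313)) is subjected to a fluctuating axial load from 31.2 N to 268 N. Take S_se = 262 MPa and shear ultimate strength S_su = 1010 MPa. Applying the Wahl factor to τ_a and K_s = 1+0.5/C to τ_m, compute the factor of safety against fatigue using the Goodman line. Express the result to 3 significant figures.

3.06

C = D/d = 71.0/7.2 = 9.8611; K_W = (4C−1)/(4C−4)+0.615/C = 1.1470; K_s = 1+0.5/C = 1.0507
F_a = (F_max−F_min)/2 = 118.4 N; F_m = (F_max+F_min)/2 = 149.6 N
τ_a = K_W·8F_aD/(πd³) = 1.1470 × 57.353 = 65.784 MPa
τ_m = K_s·8F_mD/(πd³) = 1.0507 × 72.466 = 76.14 MPa
Goodman: 1/n_f = τ_a/S_se + τ_m/S_su = 65.784/262 + 76.14/1010 = 0.25108 + 0.07539 = 0.32647
n_f = 1/0.32647 = 3.063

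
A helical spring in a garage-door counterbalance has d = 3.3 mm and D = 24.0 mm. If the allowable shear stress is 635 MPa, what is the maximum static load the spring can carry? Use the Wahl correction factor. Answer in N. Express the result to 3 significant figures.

C = D/d = 24.0/3.3 = 7.2727
K_W = (4C−1)/(4C−4) + 0.615/C = 28.091/25.091 + 0.0846 = 1.2041
τ_max = K·8FD/(πd³) → F_max = τ_allow·πd³/(8DK)
F_max = 635·π·3.3³/(8·24.0·1.2041) = 71691/231.19 = 310.09 N

310 N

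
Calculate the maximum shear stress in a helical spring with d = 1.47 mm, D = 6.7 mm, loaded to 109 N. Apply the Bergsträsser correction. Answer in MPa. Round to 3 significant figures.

Spring index C = D/d = 6.7/1.47 = 4.5578
K_B = (4C+2)/(4C−3) = 20.231/15.231 = 1.3283
τ₀ = 8FD/(πd³) = 8·109·6.7/(π·1.47³) = 5842.4/9.9793 = 585.45 MPa
τ_max = K·τ₀ = 1.3283 × 585.45 = 777.64 MPa

778 MPa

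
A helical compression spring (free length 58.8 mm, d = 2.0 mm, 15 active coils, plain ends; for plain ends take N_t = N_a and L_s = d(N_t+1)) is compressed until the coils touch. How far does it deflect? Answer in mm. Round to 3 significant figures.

26.8 mm

N_t = 15; L_s = 2.0·16 = 32 mm
δ_solid = L₀ − L_s = 58.8 − 32 = 26.8 mm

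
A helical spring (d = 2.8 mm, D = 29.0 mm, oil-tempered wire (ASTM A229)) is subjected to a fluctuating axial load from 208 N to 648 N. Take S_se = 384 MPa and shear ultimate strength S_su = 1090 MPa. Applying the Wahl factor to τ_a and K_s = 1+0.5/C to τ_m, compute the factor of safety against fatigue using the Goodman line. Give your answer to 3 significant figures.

0.279

C = D/d = 29.0/2.8 = 10.3571; K_W = (4C−1)/(4C−4)+0.615/C = 1.1395; K_s = 1+0.5/C = 1.0483
F_a = (F_max−F_min)/2 = 220 N; F_m = (F_max+F_min)/2 = 428 N
τ_a = K_W·8F_aD/(πd³) = 1.1395 × 740.09 = 843.36 MPa
τ_m = K_s·8F_mD/(πd³) = 1.0483 × 1439.8 = 1509.3 MPa
Goodman: 1/n_f = τ_a/S_se + τ_m/S_su = 843.36/384 + 1509.3/1090 = 2.19625 + 1.38470 = 3.581
n_f = 1/3.581 = 0.2793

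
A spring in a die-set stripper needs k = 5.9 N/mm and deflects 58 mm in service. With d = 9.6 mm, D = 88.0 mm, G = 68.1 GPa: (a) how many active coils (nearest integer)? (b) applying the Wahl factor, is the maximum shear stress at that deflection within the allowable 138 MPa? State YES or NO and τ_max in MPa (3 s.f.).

N_a = Gd⁴/(8D³k) = (68.1×10³)(9.6⁴)/(8·88.0³·5.9) = 17.98 → N_a = 18
Actual rate k = Gd⁴/(8D³·18) = 5.8942 N/mm
Working load F = kδ = 5.8942·58 = 341.86 N
C = 88.0/9.6 = 9.1667; K_W = (4C−1)/(4C−4)+0.615/C = 1.1589
τ_max = K_W·8FD/(πd³) = 1.1589·86.588 = 100.35 MPa
τ_max ≤ 138 MPa → acceptable

(a) 18 coils; (b) YES, τ_max = 100 MPa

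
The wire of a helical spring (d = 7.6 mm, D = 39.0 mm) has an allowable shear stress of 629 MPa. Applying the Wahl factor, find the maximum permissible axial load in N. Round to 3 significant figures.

C = D/d = 39.0/7.6 = 5.1316
K_W = (4C−1)/(4C−4) + 0.615/C = 19.526/16.526 + 0.1198 = 1.3014
τ_max = K·8FD/(πd³) → F_max = τ_allow·πd³/(8DK)
F_max = 629·π·7.6³/(8·39.0·1.3014) = 8.6744e+05/406.03 = 2136.4 N

2140 N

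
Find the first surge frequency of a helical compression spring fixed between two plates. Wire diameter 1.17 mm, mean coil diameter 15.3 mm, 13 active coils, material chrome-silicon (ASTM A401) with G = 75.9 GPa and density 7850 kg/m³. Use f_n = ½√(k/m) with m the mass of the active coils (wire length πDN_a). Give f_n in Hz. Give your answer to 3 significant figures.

k = Gd⁴/(8D³N_a) = (75.9×10³)(1.17⁴)/(8·15.3³·13) = 0.38184 N/mm = 381.84 N/m
Wire length L = πDN_a = π·15.3·13 = 624.86 mm
m = ρ·(πd²/4)·L = 7850 × 1.0751×10⁻⁶ m² × 0.62486 m = 0.0052737 kg
f_n = ½√(k/m) = 0.5·√(381.84/0.0052737) = 0.5·√(72404) = 134.54 Hz

135 Hz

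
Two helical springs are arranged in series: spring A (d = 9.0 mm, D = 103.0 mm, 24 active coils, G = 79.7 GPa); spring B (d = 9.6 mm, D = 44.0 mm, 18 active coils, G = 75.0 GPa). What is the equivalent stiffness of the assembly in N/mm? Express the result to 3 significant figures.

k_A = Gd⁴/(8D³N_a) = (79.7×10³)(9.0⁴)/(8·103.0³·24) = 2.4924 N/mm
k_B = Gd⁴/(8D³N_a) = (75.0×10³)(9.6⁴)/(8·44.0³·18) = 51.931 N/mm
Series: 1/k_eq = 1/2.4924 + 1/51.931 = 0.42048; k_eq = 2.3782 N/mm

2.38 N/mm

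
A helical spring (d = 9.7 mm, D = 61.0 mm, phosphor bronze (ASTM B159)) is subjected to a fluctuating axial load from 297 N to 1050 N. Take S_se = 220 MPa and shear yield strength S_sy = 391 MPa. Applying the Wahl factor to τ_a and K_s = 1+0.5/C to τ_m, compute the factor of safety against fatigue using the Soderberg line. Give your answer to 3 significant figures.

1.48

C = D/d = 61.0/9.7 = 6.2887; K_W = (4C−1)/(4C−4)+0.615/C = 1.2396; K_s = 1+0.5/C = 1.0795
F_a = (F_max−F_min)/2 = 376.5 N; F_m = (F_max+F_min)/2 = 673.5 N
τ_a = K_W·8F_aD/(πd³) = 1.2396 × 64.08 = 79.434 MPa
τ_m = K_s·8F_mD/(πd³) = 1.0795 × 114.63 = 123.74 MPa
Soderberg: 1/n_f = τ_a/S_se + τ_m/S_sy = 79.434/220 + 123.74/391 = 0.36106 + 0.31648 = 0.67754
n_f = 1/0.67754 = 1.476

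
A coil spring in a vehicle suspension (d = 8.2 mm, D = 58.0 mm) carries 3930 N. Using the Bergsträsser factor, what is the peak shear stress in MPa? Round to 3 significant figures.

1260 MPa

Spring index C = D/d = 58.0/8.2 = 7.0732
K_B = (4C+2)/(4C−3) = 30.293/25.293 = 1.1977
τ₀ = 8FD/(πd³) = 8·3930·58.0/(π·8.2³) = 1.82352e+06/1732.2 = 1052.7 MPa
τ_max = K·τ₀ = 1.1977 × 1052.7 = 1260.8 MPa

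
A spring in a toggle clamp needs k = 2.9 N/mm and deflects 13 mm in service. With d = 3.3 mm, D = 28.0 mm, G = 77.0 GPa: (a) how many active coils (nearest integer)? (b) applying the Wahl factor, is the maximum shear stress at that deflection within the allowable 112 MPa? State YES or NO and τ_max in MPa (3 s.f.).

(a) 18 coils; (b) YES, τ_max = 87.4 MPa

N_a = Gd⁴/(8D³k) = (77.0×10³)(3.3⁴)/(8·28.0³·2.9) = 17.93 → N_a = 18
Actual rate k = Gd⁴/(8D³·18) = 2.8887 N/mm
Working load F = kδ = 2.8887·13 = 37.554 N
C = 28.0/3.3 = 8.4848; K_W = (4C−1)/(4C−4)+0.615/C = 1.1727
τ_max = K_W·8FD/(πd³) = 1.1727·74.509 = 87.376 MPa
τ_max ≤ 112 MPa → acceptable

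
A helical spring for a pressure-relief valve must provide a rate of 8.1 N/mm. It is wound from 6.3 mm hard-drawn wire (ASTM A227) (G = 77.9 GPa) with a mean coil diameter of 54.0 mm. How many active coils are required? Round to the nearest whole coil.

N_a = Gd⁴/(8D³k) = (77.9×10³ × 6.3⁴)/(8 × 54.0³ × 8.1)
    = 1.22716e+08 / 1.02037e+07 = 12.03 → 12 coils

12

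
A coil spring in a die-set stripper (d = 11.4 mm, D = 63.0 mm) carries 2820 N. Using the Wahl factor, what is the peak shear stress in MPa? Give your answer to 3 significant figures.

Spring index C = D/d = 63.0/11.4 = 5.5263
K_W = (4C−1)/(4C−4) + 0.615/C = 21.105/18.105 + 0.1113 = 1.2770
τ₀ = 8FD/(πd³) = 8·2820·63.0/(π·11.4³) = 1.42128e+06/4654.4 = 305.36 MPa
τ_max = K·τ₀ = 1.2770 × 305.36 = 389.94 MPa

390 MPa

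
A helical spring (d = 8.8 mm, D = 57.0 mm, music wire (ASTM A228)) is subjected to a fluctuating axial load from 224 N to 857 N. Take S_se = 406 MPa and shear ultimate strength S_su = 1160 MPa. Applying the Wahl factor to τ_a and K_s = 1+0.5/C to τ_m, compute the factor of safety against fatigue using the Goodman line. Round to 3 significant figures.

C = D/d = 57.0/8.8 = 6.4773; K_W = (4C−1)/(4C−4)+0.615/C = 1.2319; K_s = 1+0.5/C = 1.0772
F_a = (F_max−F_min)/2 = 316.5 N; F_m = (F_max+F_min)/2 = 540.5 N
τ_a = K_W·8F_aD/(πd³) = 1.2319 × 67.413 = 83.044 MPa
τ_m = K_s·8F_mD/(πd³) = 1.0772 × 115.12 = 124.01 MPa
Goodman: 1/n_f = τ_a/S_se + τ_m/S_su = 83.044/406 + 124.01/1160 = 0.20454 + 0.10691 = 0.31145
n_f = 1/0.31145 = 3.211

3.21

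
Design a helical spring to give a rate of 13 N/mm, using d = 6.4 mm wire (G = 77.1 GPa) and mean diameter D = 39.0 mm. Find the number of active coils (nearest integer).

N_a = Gd⁴/(8D³k) = (77.1×10³ × 6.4⁴)/(8 × 39.0³ × 13)
    = 1.29352e+08 / 6.16918e+06 = 20.97 → 21 coils

21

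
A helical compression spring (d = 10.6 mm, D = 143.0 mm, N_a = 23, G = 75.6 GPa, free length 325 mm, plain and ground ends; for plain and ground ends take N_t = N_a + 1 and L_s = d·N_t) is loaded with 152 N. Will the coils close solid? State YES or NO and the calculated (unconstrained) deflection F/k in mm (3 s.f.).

k = Gd⁴/(8D³N_a) = (75.6×10³)(10.6⁴)/(8·143.0³·23) = 1.7739 N/mm
N_t = 24; L_s = 10.6·24 = 254.4 mm; δ_solid = L₀ − L_s = 325 − 254.4 = 70.6 mm
δ = F/k = 152/1.7739 = 85.689 mm
δ ≥ δ_solid → spring goes solid

YES, δ = 85.7 mm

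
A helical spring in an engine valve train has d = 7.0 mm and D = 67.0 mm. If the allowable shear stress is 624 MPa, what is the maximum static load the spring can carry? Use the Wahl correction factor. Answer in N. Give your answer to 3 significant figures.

1090 N

C = D/d = 67.0/7.0 = 9.5714
K_W = (4C−1)/(4C−4) + 0.615/C = 37.286/34.286 + 0.0643 = 1.1518
τ_max = K·8FD/(πd³) → F_max = τ_allow·πd³/(8DK)
F_max = 624·π·7.0³/(8·67.0·1.1518) = 6.724e+05/617.34 = 1089.2 N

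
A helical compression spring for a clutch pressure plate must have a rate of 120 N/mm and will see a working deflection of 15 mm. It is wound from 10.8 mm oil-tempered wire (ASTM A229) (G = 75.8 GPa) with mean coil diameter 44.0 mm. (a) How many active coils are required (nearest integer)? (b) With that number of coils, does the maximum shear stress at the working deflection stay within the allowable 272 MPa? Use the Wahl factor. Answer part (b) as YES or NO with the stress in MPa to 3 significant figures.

N_a = Gd⁴/(8D³k) = (75.8×10³)(10.8⁴)/(8·44.0³·120) = 12.61 → N_a = 13
Actual rate k = Gd⁴/(8D³·13) = 116.41 N/mm
Working load F = kδ = 116.41·15 = 1746.1 N
C = 44.0/10.8 = 4.0741; K_W = (4C−1)/(4C−4)+0.615/C = 1.3949
τ_max = K_W·8FD/(πd³) = 1.3949·155.31 = 216.64 MPa
τ_max ≤ 272 MPa → acceptable

(a) 13 coils; (b) YES, τ_max = 217 MPa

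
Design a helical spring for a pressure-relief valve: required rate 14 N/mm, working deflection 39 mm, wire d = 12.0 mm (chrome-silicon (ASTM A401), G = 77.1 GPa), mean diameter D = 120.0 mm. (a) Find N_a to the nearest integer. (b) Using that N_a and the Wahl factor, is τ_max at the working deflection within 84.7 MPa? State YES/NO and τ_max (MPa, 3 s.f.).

(a) 8 coils; (b) NO, τ_max = 114 MPa

N_a = Gd⁴/(8D³k) = (77.1×10³)(12.0⁴)/(8·120.0³·14) = 8.261 → N_a = 8
Actual rate k = Gd⁴/(8D³·8) = 14.456 N/mm
Working load F = kδ = 14.456·39 = 563.79 N
C = 120.0/12.0 = 10.0000; K_W = (4C−1)/(4C−4)+0.615/C = 1.1448
τ_max = K_W·8FD/(πd³) = 1.1448·99.701 = 114.14 MPa
τ_max > 84.7 MPa → exceeds allowable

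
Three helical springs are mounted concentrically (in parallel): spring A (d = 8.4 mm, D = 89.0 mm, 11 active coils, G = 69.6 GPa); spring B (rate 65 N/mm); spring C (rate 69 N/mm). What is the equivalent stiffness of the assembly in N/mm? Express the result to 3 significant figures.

140 N/mm

k_A = Gd⁴/(8D³N_a) = (69.6×10³)(8.4⁴)/(8·89.0³·11) = 5.5856 N/mm
Parallel: k_eq = 5.5856 + 65 + 69 = 139.59 N/mm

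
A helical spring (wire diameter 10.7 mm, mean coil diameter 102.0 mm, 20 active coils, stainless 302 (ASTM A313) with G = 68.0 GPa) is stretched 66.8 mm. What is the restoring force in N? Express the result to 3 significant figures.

k = Gd⁴/(8D³N_a) = (68.0×10³)(10.7⁴)/(8·102.0³·20) = 5.2496 N/mm
F = k·δ = 5.2496 × 66.8 = 350.67 N

351 N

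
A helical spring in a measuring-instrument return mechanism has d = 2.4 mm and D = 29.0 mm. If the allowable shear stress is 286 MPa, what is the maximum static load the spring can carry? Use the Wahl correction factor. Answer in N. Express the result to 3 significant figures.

C = D/d = 29.0/2.4 = 12.0833
K_W = (4C−1)/(4C−4) + 0.615/C = 47.333/44.333 + 0.0509 = 1.1186
τ_max = K·8FD/(πd³) → F_max = τ_allow·πd³/(8DK)
F_max = 286·π·2.4³/(8·29.0·1.1186) = 12421/259.51 = 47.863 N

47.9 N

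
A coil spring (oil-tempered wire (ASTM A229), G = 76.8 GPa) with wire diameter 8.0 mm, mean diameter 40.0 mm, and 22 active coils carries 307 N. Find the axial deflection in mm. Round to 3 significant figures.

k = Gd⁴/(8D³N_a) = (76.8×10³)(8.0⁴)/(8·40.0³·22) = 27.927 N/mm
δ = F/k = 307 / 27.927 = 10.993 mm

11.0 mm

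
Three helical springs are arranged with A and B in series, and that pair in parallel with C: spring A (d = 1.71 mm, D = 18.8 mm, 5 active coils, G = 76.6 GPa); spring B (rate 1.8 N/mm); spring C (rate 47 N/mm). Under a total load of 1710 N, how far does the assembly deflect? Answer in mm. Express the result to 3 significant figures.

35.6 mm

k_A = Gd⁴/(8D³N_a) = (76.6×10³)(1.71⁴)/(8·18.8³·5) = 2.4642 N/mm
Springs A,B series: k_AB = 1/(1/2.4642+1/1.8) = 1.0402 N/mm; parallel with C: k_eq = 1.0402+47 = 48.04 N/mm
δ = F/k_eq = 1710/48.04 = 35.595 mm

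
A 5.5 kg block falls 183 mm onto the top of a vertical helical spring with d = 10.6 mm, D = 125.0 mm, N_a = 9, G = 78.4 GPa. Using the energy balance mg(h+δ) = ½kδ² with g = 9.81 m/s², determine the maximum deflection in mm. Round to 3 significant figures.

61.2 mm

k = Gd⁴/(8D³N_a) = (78.4×10³)(10.6⁴)/(8·125.0³·9) = 7.0384 N/mm
W = mg = 5.5 × 9.81 = 53.955 N
½kδ² − Wδ − Wh = 0 → δ = (W + √(W² + 2kWh))/k
δ = (53.955 + √(2911.1 + 138992))/7.0384 = (53.955 + 376.7)/7.0384 = 61.186 mm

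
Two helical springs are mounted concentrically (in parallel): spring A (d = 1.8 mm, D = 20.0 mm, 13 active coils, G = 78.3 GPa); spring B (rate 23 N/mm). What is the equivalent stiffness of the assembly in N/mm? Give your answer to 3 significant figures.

k_A = Gd⁴/(8D³N_a) = (78.3×10³)(1.8⁴)/(8·20.0³·13) = 0.98794 N/mm
Parallel: k_eq = 0.98794 + 23 = 23.988 N/mm

24.0 N/mm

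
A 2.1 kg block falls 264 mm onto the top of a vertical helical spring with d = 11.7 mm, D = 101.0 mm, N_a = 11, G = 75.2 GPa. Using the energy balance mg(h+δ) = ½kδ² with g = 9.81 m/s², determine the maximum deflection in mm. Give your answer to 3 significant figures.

27.8 mm

k = Gd⁴/(8D³N_a) = (75.2×10³)(11.7⁴)/(8·101.0³·11) = 15.542 N/mm
W = mg = 2.1 × 9.81 = 20.601 N
½kδ² − Wδ − Wh = 0 → δ = (W + √(W² + 2kWh))/k
δ = (20.601 + √(424.4 + 169058))/15.542 = (20.601 + 411.68)/15.542 = 27.813 mm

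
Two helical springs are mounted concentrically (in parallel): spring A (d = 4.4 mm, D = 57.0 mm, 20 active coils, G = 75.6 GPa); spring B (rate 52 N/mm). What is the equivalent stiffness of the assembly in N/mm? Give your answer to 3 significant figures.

53.0 N/mm

k_A = Gd⁴/(8D³N_a) = (75.6×10³)(4.4⁴)/(8·57.0³·20) = 0.95629 N/mm
Parallel: k_eq = 0.95629 + 52 = 52.956 N/mm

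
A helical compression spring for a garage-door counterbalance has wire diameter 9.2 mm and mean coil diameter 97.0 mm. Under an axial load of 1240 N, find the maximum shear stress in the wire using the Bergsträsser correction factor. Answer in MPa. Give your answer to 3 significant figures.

444 MPa

Spring index C = D/d = 97.0/9.2 = 10.5435
K_B = (4C+2)/(4C−3) = 44.174/39.174 = 1.1276
τ₀ = 8FD/(πd³) = 8·1240·97.0/(π·9.2³) = 962240/2446.3 = 393.34 MPa
τ_max = K·τ₀ = 1.1276 × 393.34 = 443.55 MPa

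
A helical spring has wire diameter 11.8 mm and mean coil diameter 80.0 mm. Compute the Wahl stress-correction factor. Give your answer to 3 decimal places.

1.220

C = D/d = 80.0/11.8 = 6.7797
K_W = (4C−1)/(4C−4) + 0.615/C = 26.119/23.119 + 0.0907 = 1.2205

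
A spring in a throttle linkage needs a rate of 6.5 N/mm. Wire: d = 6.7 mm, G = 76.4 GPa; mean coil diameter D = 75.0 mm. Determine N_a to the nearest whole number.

7

N_a = Gd⁴/(8D³k) = (76.4×10³ × 6.7⁴)/(8 × 75.0³ × 6.5)
    = 1.53955e+08 / 2.19375e+07 = 7.018 → 7 coils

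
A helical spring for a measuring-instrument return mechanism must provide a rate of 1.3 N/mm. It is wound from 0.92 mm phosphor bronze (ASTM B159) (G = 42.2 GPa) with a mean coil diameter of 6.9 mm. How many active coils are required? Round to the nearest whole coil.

9

N_a = Gd⁴/(8D³k) = (42.2×10³ × 0.92⁴)/(8 × 6.9³ × 1.3)
    = 30231.8 / 3416.49 = 8.849 → 9 coils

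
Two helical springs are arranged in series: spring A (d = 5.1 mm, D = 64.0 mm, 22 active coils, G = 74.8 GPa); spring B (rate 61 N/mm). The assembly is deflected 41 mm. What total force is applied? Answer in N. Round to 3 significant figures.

k_A = Gd⁴/(8D³N_a) = (74.8×10³)(5.1⁴)/(8·64.0³·22) = 1.0968 N/mm
Series: 1/k_eq = 1/1.0968 + 1/61 = 0.92813; k_eq = 1.0774 N/mm
F = k_eq·δ = 1.0774·41 = 44.175 N

44.2 N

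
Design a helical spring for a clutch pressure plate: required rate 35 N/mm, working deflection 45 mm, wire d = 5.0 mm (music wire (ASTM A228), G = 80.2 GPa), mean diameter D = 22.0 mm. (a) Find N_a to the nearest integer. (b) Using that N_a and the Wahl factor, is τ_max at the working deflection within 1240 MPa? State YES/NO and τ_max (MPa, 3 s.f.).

N_a = Gd⁴/(8D³k) = (80.2×10³)(5.0⁴)/(8·22.0³·35) = 16.81 → N_a = 17
Actual rate k = Gd⁴/(8D³·17) = 34.614 N/mm
Working load F = kδ = 34.614·45 = 1557.6 N
C = 22.0/5.0 = 4.4000; K_W = (4C−1)/(4C−4)+0.615/C = 1.3604
τ_max = K_W·8FD/(πd³) = 1.3604·698.09 = 949.66 MPa
τ_max ≤ 1240 MPa → acceptable

(a) 17 coils; (b) YES, τ_max = 950 MPa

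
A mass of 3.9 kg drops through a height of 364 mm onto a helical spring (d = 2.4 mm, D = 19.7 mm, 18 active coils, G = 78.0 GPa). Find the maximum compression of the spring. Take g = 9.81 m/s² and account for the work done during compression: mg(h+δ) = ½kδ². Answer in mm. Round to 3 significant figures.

k = Gd⁴/(8D³N_a) = (78.0×10³)(2.4⁴)/(8·19.7³·18) = 2.3506 N/mm
W = mg = 3.9 × 9.81 = 38.259 N
½kδ² − Wδ − Wh = 0 → δ = (W + √(W² + 2kWh))/k
δ = (38.259 + √(1463.8 + 65470.2))/2.3506 = (38.259 + 258.72)/2.3506 = 126.34 mm

126 mm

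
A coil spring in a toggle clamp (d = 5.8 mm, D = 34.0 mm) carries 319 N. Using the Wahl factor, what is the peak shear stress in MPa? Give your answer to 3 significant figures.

Spring index C = D/d = 34.0/5.8 = 5.8621
K_W = (4C−1)/(4C−4) + 0.615/C = 22.448/19.448 + 0.1049 = 1.2592
τ₀ = 8FD/(πd³) = 8·319·34.0/(π·5.8³) = 86768/612.96 = 141.56 MPa
τ_max = K·τ₀ = 1.2592 × 141.56 = 178.24 MPa

178 MPa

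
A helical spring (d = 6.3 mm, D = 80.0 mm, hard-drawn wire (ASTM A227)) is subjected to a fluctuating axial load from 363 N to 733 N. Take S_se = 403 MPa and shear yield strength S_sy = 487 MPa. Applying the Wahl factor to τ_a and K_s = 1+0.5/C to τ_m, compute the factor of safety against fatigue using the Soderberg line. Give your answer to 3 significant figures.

C = D/d = 80.0/6.3 = 12.6984; K_W = (4C−1)/(4C−4)+0.615/C = 1.1125; K_s = 1+0.5/C = 1.0394
F_a = (F_max−F_min)/2 = 185 N; F_m = (F_max+F_min)/2 = 548 N
τ_a = K_W·8F_aD/(πd³) = 1.1125 × 150.72 = 167.69 MPa
τ_m = K_s·8F_mD/(πd³) = 1.0394 × 446.47 = 464.05 MPa
Soderberg: 1/n_f = τ_a/S_se + τ_m/S_sy = 167.69/403 + 464.05/487 = 0.41609 + 0.95287 = 1.369
n_f = 1/1.369 = 0.7305

0.730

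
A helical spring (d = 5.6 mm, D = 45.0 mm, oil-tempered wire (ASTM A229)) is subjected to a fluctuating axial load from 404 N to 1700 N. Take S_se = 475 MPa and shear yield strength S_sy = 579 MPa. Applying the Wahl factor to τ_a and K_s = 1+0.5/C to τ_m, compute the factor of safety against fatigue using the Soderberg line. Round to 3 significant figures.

C = D/d = 45.0/5.6 = 8.0357; K_W = (4C−1)/(4C−4)+0.615/C = 1.1831; K_s = 1+0.5/C = 1.0622
F_a = (F_max−F_min)/2 = 648 N; F_m = (F_max+F_min)/2 = 1052 N
τ_a = K_W·8F_aD/(πd³) = 1.1831 × 422.83 = 500.26 MPa
τ_m = K_s·8F_mD/(πd³) = 1.0622 × 686.44 = 729.15 MPa
Soderberg: 1/n_f = τ_a/S_se + τ_m/S_sy = 500.26/475 + 729.15/579 = 1.05318 + 1.25933 = 2.3125
n_f = 1/2.3125 = 0.4324

0.432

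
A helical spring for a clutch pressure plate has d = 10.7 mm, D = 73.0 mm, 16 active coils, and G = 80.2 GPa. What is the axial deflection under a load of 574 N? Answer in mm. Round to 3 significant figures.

k = Gd⁴/(8D³N_a) = (80.2×10³)(10.7⁴)/(8·73.0³·16) = 21.112 N/mm
δ = F/k = 574 / 21.112 = 27.188 mm

27.2 mm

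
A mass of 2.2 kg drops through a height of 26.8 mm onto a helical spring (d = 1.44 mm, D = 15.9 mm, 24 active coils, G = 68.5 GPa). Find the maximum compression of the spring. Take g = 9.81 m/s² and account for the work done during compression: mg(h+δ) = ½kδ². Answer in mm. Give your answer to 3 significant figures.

k = Gd⁴/(8D³N_a) = (68.5×10³)(1.44⁴)/(8·15.9³·24) = 0.38163 N/mm
W = mg = 2.2 × 9.81 = 21.582 N
½kδ² − Wδ − Wh = 0 → δ = (W + √(W² + 2kWh))/k
δ = (21.582 + √(465.78 + 441.473))/0.38163 = (21.582 + 30.121)/0.38163 = 135.48 mm

135 mm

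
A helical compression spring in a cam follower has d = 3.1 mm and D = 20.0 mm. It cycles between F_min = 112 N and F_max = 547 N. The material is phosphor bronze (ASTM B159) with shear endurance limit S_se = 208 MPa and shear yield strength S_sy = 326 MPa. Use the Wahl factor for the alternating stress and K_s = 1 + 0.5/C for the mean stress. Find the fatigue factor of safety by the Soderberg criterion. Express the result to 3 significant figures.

0.246

C = D/d = 20.0/3.1 = 6.4516; K_W = (4C−1)/(4C−4)+0.615/C = 1.2329; K_s = 1+0.5/C = 1.0775
F_a = (F_max−F_min)/2 = 217.5 N; F_m = (F_max+F_min)/2 = 329.5 N
τ_a = K_W·8F_aD/(πd³) = 1.2329 × 371.83 = 458.43 MPa
τ_m = K_s·8F_mD/(πd³) = 1.0775 × 563.3 = 606.96 MPa
Soderberg: 1/n_f = τ_a/S_se + τ_m/S_sy = 458.43/208 + 606.96/326 = 2.20398 + 1.86183 = 4.0658
n_f = 1/4.0658 = 0.246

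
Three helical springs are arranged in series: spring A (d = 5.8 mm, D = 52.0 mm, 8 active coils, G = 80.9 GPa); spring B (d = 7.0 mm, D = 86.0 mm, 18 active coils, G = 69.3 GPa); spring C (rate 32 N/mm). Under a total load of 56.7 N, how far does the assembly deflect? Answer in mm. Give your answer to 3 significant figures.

38.6 mm

k_A = Gd⁴/(8D³N_a) = (80.9×10³)(5.8⁴)/(8·52.0³·8) = 10.174 N/mm
k_B = Gd⁴/(8D³N_a) = (69.3×10³)(7.0⁴)/(8·86.0³·18) = 1.8166 N/mm
Series: 1/k_eq = 1/10.174 + 1/1.8166 + 1/32 = 0.68001; k_eq = 1.4706 N/mm
δ = F/k_eq = 56.7/1.4706 = 38.557 mm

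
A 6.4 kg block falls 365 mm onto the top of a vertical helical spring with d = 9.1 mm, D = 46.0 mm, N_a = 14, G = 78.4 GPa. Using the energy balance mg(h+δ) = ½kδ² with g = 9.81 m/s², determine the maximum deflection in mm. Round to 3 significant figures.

31.8 mm

k = Gd⁴/(8D³N_a) = (78.4×10³)(9.1⁴)/(8·46.0³·14) = 49.316 N/mm
W = mg = 6.4 × 9.81 = 62.784 N
½kδ² − Wδ − Wh = 0 → δ = (W + √(W² + 2kWh))/k
δ = (62.784 + √(3941.8 + 2.26028e+06))/49.316 = (62.784 + 1504.7)/49.316 = 31.785 mm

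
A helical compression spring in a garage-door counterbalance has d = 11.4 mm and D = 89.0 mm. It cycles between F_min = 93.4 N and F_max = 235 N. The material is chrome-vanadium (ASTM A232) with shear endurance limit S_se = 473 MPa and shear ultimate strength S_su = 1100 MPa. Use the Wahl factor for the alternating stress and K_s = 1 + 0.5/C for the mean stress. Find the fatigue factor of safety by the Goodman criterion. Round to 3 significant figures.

19.4

C = D/d = 89.0/11.4 = 7.8070; K_W = (4C−1)/(4C−4)+0.615/C = 1.1890; K_s = 1+0.5/C = 1.0640
F_a = (F_max−F_min)/2 = 70.8 N; F_m = (F_max+F_min)/2 = 164.2 N
τ_a = K_W·8F_aD/(πd³) = 1.1890 × 10.831 = 12.877 MPa
τ_m = K_s·8F_mD/(πd³) = 1.0640 × 25.118 = 26.727 MPa
Goodman: 1/n_f = τ_a/S_se + τ_m/S_su = 12.877/473 + 26.727/1100 = 0.02722 + 0.02430 = 0.051521
n_f = 1/0.051521 = 19.41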